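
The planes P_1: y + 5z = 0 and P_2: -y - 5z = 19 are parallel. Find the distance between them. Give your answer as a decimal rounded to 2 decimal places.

Rescale P_2 by 1/(-1): y + 5z = -19. Then distance = |0 − (-19)| / √26 ≈ 3.73.

3.73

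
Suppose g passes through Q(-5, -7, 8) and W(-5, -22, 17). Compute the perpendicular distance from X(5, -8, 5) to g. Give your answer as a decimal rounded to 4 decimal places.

10.4656

A direction vector for g is W − Q = (0, -15, 9).
Taking (-5, -7, 8) on g with direction v = (0, -15, 9): w = X − (-5, -7, 8) = (10, -1, -3), and w × v = (-54, -90, -150).
Distance = |w × v| / |v| = √33516 / √306 ≈ 10.4656.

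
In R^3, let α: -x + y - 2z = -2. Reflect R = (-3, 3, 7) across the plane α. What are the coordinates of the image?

λ = (n·R − d)/|n|² = (-8 − (-2))/6 = -1.
Reflection = R − 2λn = (-3, 3, 7) − (-2)·(-1, 1, -2) = (-5, 5, 3).

(-5, 5, 3)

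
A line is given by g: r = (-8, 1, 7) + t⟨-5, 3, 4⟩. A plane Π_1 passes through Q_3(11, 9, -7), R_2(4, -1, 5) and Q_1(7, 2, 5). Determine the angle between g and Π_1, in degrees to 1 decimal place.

Q_3R_2 = (-7, -10, 12), Q_3Q_1 = (-4, -7, 12); a normal to Π_1 is Q_3R_2 × Q_3Q_1 = (-36, 36, 9).
Using Q_3: Π_1 has equation -36x + 36y + 9z = -135.
sin θ = |n·v| / (|n||v|) = |324| / (√2673 · √50) = 0.88626.
θ ≈ 62.4°.

62.4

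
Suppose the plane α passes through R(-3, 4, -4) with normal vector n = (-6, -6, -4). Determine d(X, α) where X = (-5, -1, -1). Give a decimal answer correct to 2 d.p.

3.20

α: n·r = n·R gives -6x - 6y - 4z = 10.
n·X − d = (-6)·(-5) + (-6)·(-1) + (-4)·(-1) − 10 = 30; |n| = √88.
Distance = |30| / √88 = 30/√88 ≈ 3.20.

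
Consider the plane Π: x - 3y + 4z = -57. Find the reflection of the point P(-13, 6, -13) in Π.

λ = (n·P − d)/|n|² = (-83 − (-57))/26 = -1.
Reflection = P − 2λn = (-13, 6, -13) − (-2)·(1, -3, 4) = (-11, 0, -5).

(-11, 0, -5)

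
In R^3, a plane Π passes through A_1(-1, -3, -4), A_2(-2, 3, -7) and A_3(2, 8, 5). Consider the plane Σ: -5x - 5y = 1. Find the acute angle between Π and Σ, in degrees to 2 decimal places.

47.87

A_1A_2 = (-1, 6, -3), A_1A_3 = (3, 11, 9); a normal to Π is A_1A_2 × A_1A_3 = (87, 0, -29).
Using A_1: Π has equation 87x - 29z = 29.
cos θ = |n₁·n₂| / (|n₁||n₂|) = |-435| / (√8410 · √50).
θ = arccos(0.67082) ≈ 47.87°.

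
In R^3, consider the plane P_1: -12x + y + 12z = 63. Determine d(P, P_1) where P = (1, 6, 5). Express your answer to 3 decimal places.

0.529

n·P − d = (-12)·(1) + (1)·(6) + (12)·(5) − 63 = -9; |n| = √289.
Distance = |-9| / √289 = 9/√289 ≈ 0.529.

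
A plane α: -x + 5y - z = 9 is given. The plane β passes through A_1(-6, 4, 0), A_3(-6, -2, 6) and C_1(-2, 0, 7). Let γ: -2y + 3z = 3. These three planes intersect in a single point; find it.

A_1A_3 = (0, -6, 6), A_1C_1 = (4, -4, 7); a normal to β is A_1A_3 × A_1C_1 = (-18, 24, 24).
Using A_1: β has equation -18x + 24y + 24z = 204.
Solving the 3×3 linear system -x + 5y - z = 9, -18x + 24y + 24z = 204, -2y + 3z = 3 (e.g. by elimination or Cramer's rule, determinant = 114) gives (-10, 0, 1).

(-10, 0, 1)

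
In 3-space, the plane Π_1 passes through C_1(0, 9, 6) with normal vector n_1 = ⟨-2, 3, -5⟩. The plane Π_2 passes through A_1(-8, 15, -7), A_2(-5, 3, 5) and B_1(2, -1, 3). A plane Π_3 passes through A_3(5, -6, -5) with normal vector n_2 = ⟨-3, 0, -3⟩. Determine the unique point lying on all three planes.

Π_1: n_1·r = n_1·C_1 gives -2x + 3y - 5z = -3.
A_1A_2 = (3, -12, 12), A_1B_1 = (10, -16, 10); a normal to Π_2 is A_1A_2 × A_1B_1 = (72, 90, 72).
Using A_1: Π_2 has equation 72x + 90y + 72z = 270.
Π_3: n_2·r = n_2·A_3 gives -3x - 3z = 0.
Solving the 3×3 linear system -2x + 3y - 5z = -3, 72x + 90y + 72z = 270, -3x - 3z = 0 (e.g. by elimination or Cramer's rule, determinant = -810) gives (-4, 3, 4).

(-4, 3, 4)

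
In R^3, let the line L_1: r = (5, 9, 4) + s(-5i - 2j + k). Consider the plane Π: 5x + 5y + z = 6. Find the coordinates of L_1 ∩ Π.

(-5, 5, 6)

Substitute r = (5, 9, 4) + t(-5, -2, 1) into the plane: 74 + (-34)t = 6, so t = 2.
Intersection: (5, 9, 4) + 2·(-5, -2, 1) = (-5, 5, 6).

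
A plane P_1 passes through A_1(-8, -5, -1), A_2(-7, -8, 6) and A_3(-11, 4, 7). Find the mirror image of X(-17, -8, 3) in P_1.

A_1A_2 = (1, -3, 7), A_1A_3 = (-3, 9, 8); a normal to P_1 is A_1A_2 × A_1A_3 = (-87, -29, 0).
Using A_1: P_1 has equation -87x - 29y = 841.
λ = (n·X − d)/|n|² = (1711 − 841)/8410 = 3/29.
Reflection = X − 2λn = (-17, -8, 3) − (6/29)·(-87, -29, 0) = (1, -2, 3).

(1, -2, 3)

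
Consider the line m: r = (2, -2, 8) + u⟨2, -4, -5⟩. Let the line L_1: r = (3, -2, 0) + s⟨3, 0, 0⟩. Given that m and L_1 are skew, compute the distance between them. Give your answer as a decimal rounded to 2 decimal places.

5.00

Common perpendicular direction n = (2, -4, -5) × (3, 0, 0) = (0, -15, 12).
With w = (3, -2, 0) − (2, -2, 8) = (1, 0, -8), w · n = -96.
Distance = |w · n| / |n| = |-96| / √369 ≈ 5.00.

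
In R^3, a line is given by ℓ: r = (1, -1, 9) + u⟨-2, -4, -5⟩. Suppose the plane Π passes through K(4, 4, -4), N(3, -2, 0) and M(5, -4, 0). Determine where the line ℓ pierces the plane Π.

KN = (-1, -6, 4), KM = (1, -8, 4); a normal to Π is KN × KM = (8, 8, 14).
Using K: Π has equation 8x + 8y + 14z = 8.
Substitute r = (1, -1, 9) + t(-2, -4, -5) into the plane: 126 + (-118)t = 8, so t = 1.
Intersection: (1, -1, 9) + 1·(-2, -4, -5) = (-1, -5, 4).

(-1, -5, 4)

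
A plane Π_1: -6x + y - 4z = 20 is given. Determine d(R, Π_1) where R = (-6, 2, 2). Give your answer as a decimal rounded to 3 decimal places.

n·R − d = (-6)·(-6) + (1)·(2) + (-4)·(2) − 20 = 10; |n| = √53.
Distance = |10| / √53 = 10/√53 ≈ 1.374.

1.374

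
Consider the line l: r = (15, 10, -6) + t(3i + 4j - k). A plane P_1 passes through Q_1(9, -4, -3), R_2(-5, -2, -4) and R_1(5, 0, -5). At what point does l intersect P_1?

(3, -6, -2)

Q_1R_2 = (-14, 2, -1), Q_1R_1 = (-4, 4, -2); a normal to P_1 is Q_1R_2 × Q_1R_1 = (0, -24, -48).
Using Q_1: P_1 has equation -24y - 48z = 240.
Substitute r = (15, 10, -6) + t(3, 4, -1) into the plane: 48 + (-48)t = 240, so t = -4.
Intersection: (15, 10, -6) + (-4)·(3, 4, -1) = (3, -6, -2).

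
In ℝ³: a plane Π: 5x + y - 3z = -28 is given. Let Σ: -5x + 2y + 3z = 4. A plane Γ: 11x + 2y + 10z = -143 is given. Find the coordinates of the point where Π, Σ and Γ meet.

Solving the 3×3 linear system 5x + y - 3z = -28, -5x + 2y + 3z = 4, 11x + 2y + 10z = -143 (e.g. by elimination or Cramer's rule, determinant = 249) gives (-7, -8, -5).

(-7, -8, -5)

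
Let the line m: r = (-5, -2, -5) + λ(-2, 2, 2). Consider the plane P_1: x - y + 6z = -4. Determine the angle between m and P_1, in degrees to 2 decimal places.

22.00

sin θ = |n·v| / (|n||v|) = |8| / (√38 · √12) = 0.37463.
θ ≈ 22.00°.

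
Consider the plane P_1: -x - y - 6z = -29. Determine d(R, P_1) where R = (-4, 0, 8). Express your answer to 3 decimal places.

n·R − d = (-1)·(-4) + (-1)·(0) + (-6)·(8) − (-29) = -15; |n| = √38.
Distance = |-15| / √38 = 15/√38 ≈ 2.433.

2.433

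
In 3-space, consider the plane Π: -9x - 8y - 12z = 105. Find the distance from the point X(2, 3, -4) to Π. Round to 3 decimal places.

n·X − d = (-9)·(2) + (-8)·(3) + (-12)·(-4) − 105 = -99; |n| = √289.
Distance = |-99| / √289 = 99/√289 ≈ 5.824.

5.824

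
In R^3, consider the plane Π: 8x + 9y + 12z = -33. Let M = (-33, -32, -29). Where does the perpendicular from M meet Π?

(-9, -5, 7)

Foot = M − λn with λ = (n·M − d)/|n|² = (-900 − (-33))/289 = -3.
Foot = (-33, -32, -29) − (-3)·(8, 9, 12) = (-9, -5, 7).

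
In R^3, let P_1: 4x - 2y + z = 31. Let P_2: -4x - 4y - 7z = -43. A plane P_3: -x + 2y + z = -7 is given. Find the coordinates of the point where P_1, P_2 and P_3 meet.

Solving the 3×3 linear system 4x - 2y + z = 31, -4x - 4y - 7z = -43, -x + 2y + z = -7 (e.g. by elimination or Cramer's rule, determinant = 6) gives (2, -7, 9).

(2, -7, 9)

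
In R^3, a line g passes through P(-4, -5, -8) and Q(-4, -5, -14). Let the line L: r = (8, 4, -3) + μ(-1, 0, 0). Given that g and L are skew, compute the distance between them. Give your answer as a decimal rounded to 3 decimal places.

A direction vector for g is Q − P = (0, 0, -6).
Common perpendicular direction n = (0, 0, -6) × (-1, 0, 0) = (0, 6, 0).
With w = (8, 4, -3) − (-4, -5, -8) = (12, 9, 5), w · n = 54.
Distance = |w · n| / |n| = |54| / √36 ≈ 9.000.

9.000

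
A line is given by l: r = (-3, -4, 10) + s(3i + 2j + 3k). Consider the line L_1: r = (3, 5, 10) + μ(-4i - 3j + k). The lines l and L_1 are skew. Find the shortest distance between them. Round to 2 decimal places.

Common perpendicular direction n = (3, 2, 3) × (-4, -3, 1) = (11, -15, -1).
With w = (3, 5, 10) − (-3, -4, 10) = (6, 9, 0), w · n = -69.
Distance = |w · n| / |n| = |-69| / √347 ≈ 3.70.

3.70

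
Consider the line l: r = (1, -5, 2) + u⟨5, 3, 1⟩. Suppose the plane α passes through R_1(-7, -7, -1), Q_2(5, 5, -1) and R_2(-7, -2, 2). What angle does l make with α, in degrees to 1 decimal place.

16.5

R_1Q_2 = (12, 12, 0), R_1R_2 = (0, 5, 3); a normal to α is R_1Q_2 × R_1R_2 = (36, -36, 60).
Using R_1: α has equation 36x - 36y + 60z = -60.
sin θ = |n·v| / (|n||v|) = |132| / (√6192 · √35) = 0.28355.
θ ≈ 16.5°.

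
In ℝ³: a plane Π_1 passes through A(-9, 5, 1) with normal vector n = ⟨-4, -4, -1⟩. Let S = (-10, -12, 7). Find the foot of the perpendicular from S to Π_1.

Π_1: n·r = n·A gives -4x - 4y - z = 15.
Foot = S − λn with λ = (n·S − d)/|n|² = (81 − 15)/33 = 2.
Foot = (-10, -12, 7) − 2·(-4, -4, -1) = (-2, -4, 9).

(-2, -4, 9)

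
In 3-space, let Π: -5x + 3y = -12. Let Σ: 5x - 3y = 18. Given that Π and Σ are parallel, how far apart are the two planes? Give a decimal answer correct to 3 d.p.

1.029

Rescale Σ by 1/(-1): -5x + 3y = -18. Then distance = |-12 − (-18)| / √34 ≈ 1.029.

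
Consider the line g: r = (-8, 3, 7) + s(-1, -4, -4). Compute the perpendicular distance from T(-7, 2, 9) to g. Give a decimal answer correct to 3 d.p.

2.290

Taking (-8, 3, 7) on g with direction v = (-1, -4, -4): w = T − (-8, 3, 7) = (1, -1, 2), and w × v = (12, 2, -5).
Distance = |w × v| / |v| = √173 / √33 ≈ 2.290.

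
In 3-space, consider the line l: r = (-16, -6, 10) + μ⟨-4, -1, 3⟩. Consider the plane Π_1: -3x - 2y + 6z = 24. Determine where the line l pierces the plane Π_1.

(-4, -3, 1)

Substitute r = (-16, -6, 10) + t(-4, -1, 3) into the plane: 120 + 32t = 24, so t = -3.
Intersection: (-16, -6, 10) + (-3)·(-4, -1, 3) = (-4, -3, 1).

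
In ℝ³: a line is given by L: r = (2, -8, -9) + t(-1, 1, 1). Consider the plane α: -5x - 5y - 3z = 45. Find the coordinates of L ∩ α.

(-2, -4, -5)

Substitute r = (2, -8, -9) + t(-1, 1, 1) into the plane: 57 + (-3)t = 45, so t = 4.
Intersection: (2, -8, -9) + 4·(-1, 1, 1) = (-2, -4, -5).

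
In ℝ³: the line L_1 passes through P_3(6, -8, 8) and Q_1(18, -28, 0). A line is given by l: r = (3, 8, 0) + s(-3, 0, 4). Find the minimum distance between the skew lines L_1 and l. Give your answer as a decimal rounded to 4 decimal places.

A direction vector for L_1 is Q_1 − P_3 = (12, -20, -8).
Common perpendicular direction n = (12, -20, -8) × (-3, 0, 4) = (-80, -24, -60).
With w = (3, 8, 0) − (6, -8, 8) = (-3, 16, -8), w · n = 336.
Distance = |w · n| / |n| = |336| / √10576 ≈ 3.2672.

3.2672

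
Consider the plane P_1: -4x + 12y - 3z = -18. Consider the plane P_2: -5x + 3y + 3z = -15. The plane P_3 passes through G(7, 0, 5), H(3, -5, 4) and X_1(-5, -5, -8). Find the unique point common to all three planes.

GH = (-4, -5, -1), GX_1 = (-12, -5, -13); a normal to P_3 is GH × GX_1 = (60, -40, -40).
Using G: P_3 has equation 60x - 40y - 40z = 220.
Solving the 3×3 linear system -4x + 12y - 3z = -18, -5x + 3y + 3z = -15, 60x - 40y - 40z = 220 (e.g. by elimination or Cramer's rule, determinant = -300) gives (-3, -4, -6).

(-3, -4, -6)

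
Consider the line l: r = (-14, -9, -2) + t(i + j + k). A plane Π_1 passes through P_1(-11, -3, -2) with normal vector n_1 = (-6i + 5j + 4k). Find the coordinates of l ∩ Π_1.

(-10, -5, 2)

Π_1: n_1·r = n_1·P_1 gives -6x + 5y + 4z = 43.
Substitute r = (-14, -9, -2) + t(1, 1, 1) into the plane: 31 + 3t = 43, so t = 4.
Intersection: (-14, -9, -2) + 4·(1, 1, 1) = (-10, -5, 2).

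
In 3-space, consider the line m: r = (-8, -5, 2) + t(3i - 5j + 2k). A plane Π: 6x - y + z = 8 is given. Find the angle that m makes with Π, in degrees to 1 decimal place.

sin θ = |n·v| / (|n||v|) = |25| / (√38 · √38) = 0.65789.
θ ≈ 41.1°.

41.1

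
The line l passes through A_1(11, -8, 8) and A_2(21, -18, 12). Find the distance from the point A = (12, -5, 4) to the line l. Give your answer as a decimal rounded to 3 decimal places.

4.472

A direction vector for l is A_2 − A_1 = (10, -10, 4).
Taking (11, -8, 8) on l with direction v = (10, -10, 4): w = A − (11, -8, 8) = (1, 3, -4), and w × v = (-28, -44, -40).
Distance = |w × v| / |v| = √4320 / √216 ≈ 4.472.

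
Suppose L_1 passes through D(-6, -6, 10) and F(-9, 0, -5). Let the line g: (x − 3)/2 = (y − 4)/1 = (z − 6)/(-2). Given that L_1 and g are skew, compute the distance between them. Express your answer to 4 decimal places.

6.9794

A direction vector for L_1 is F − D = (-3, 6, -15).
g has direction (2, 1, -2) through (3, 4, 6).
Common perpendicular direction n = (-3, 6, -15) × (2, 1, -2) = (3, -36, -15).
With w = (3, 4, 6) − (-6, -6, 10) = (9, 10, -4), w · n = -273.
Distance = |w · n| / |n| = |-273| / √1530 ≈ 6.9794.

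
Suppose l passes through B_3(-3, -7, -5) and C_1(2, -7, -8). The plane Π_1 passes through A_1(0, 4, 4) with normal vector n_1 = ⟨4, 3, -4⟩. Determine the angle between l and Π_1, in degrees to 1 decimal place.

A direction vector for l is C_1 − B_3 = (5, 0, -3).
Π_1: n_1·r = n_1·A_1 gives 4x + 3y - 4z = -4.
sin θ = |n·v| / (|n||v|) = |32| / (√41 · √34) = 0.85707.
θ ≈ 59.0°.

59.0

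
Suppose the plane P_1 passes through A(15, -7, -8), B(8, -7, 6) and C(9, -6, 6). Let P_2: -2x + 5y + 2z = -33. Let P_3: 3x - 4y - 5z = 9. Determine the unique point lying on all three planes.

AB = (-7, 0, 14), AC = (-6, 1, 14); a normal to P_1 is AB × AC = (-14, 14, -7).
Using A: P_1 has equation -14x + 14y - 7z = -252.
Solving the 3×3 linear system -14x + 14y - 7z = -252, -2x + 5y + 2z = -33, 3x - 4y - 5z = 9 (e.g. by elimination or Cramer's rule, determinant = 231) gives (7, -7, 8).

(7, -7, 8)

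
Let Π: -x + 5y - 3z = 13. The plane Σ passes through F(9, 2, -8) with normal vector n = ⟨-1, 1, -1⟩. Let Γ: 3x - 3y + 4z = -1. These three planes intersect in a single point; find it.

(1, 4, 2)

Σ: n·r = n·F gives -x + y - z = 1.
Solving the 3×3 linear system -x + 5y - 3z = 13, -x + y - z = 1, 3x - 3y + 4z = -1 (e.g. by elimination or Cramer's rule, determinant = 4) gives (1, 4, 2).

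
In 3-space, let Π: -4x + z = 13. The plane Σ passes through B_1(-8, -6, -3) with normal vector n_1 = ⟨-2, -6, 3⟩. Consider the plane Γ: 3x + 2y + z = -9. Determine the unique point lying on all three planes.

Σ: n_1·r = n_1·B_1 gives -2x - 6y + 3z = 43.
Solving the 3×3 linear system -4x + z = 13, -2x - 6y + 3z = 43, 3x + 2y + z = -9 (e.g. by elimination or Cramer's rule, determinant = 62) gives (-2, -4, 5).

(-2, -4, 5)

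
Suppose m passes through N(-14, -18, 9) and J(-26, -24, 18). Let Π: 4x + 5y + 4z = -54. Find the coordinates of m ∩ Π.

A direction vector for m is J − N = (-12, -6, 9).
Substitute r = (-14, -18, 9) + t(-12, -6, 9) into the plane: -110 + (-42)t = -54, so t = -4/3.
Intersection: (-14, -18, 9) + (-4/3)·(-12, -6, 9) = (2, -10, -3).

(2, -10, -3)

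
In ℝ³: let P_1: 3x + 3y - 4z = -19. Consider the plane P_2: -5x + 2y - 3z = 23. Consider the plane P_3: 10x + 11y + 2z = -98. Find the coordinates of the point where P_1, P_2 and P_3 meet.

(-5, -4, -2)

Solving the 3×3 linear system 3x + 3y - 4z = -19, -5x + 2y - 3z = 23, 10x + 11y + 2z = -98 (e.g. by elimination or Cramer's rule, determinant = 351) gives (-5, -4, -2).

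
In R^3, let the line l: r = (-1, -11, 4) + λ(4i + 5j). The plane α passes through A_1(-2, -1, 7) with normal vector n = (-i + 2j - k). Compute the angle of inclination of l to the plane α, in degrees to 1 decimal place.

22.5

α: n·r = n·A_1 gives -x + 2y - z = -7.
sin θ = |n·v| / (|n||v|) = |6| / (√6 · √41) = 0.38255.
θ ≈ 22.5°.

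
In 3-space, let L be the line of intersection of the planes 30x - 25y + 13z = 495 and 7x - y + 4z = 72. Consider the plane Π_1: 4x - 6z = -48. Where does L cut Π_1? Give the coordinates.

(3, -11, 10)

Direction of L: (30, -25, 13) × (7, -1, 4) = (-87, -29, 145).
A point on L: solving the two plane equations with x = 6 gives (6, -10, 5).
Substitute r = (6, -10, 5) + t(-87, -29, 145) into the plane: -6 + (-1218)t = -48, so t = 1/29.
Intersection: (6, -10, 5) + (1/29)·(-87, -29, 145) = (3, -11, 10).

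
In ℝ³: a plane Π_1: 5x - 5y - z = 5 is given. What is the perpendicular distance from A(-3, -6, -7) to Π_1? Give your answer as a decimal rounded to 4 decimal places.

2.3805

n·A − d = (5)·(-3) + (-5)·(-6) + (-1)·(-7) − 5 = 17; |n| = √51.
Distance = |17| / √51 = 17/√51 ≈ 2.3805.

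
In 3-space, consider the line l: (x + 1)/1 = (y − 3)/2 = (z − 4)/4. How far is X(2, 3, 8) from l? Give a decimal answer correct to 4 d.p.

2.7946

l has direction (1, 2, 4) through (-1, 3, 4).
Taking (-1, 3, 4) on l with direction v = (1, 2, 4): w = X − (-1, 3, 4) = (3, 0, 4), and w × v = (-8, -8, 6).
Distance = |w × v| / |v| = √164 / √21 ≈ 2.7946.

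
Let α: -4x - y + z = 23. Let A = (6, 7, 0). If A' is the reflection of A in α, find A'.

λ = (n·A − d)/|n|² = (-31 − 23)/18 = -3.
Reflection = A − 2λn = (6, 7, 0) − (-6)·(-4, -1, 1) = (-18, 1, 6).

(-18, 1, 6)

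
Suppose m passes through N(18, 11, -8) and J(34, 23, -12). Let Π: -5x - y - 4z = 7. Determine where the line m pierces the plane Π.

(2, -1, -4)

A direction vector for m is J − N = (16, 12, -4).
Substitute r = (18, 11, -8) + t(16, 12, -4) into the plane: -69 + (-76)t = 7, so t = -1.
Intersection: (18, 11, -8) + (-1)·(16, 12, -4) = (2, -1, -4).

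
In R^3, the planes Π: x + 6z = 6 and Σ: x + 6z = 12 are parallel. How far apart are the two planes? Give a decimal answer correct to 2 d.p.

0.99

Same normal n = (1, 0, 6) with |n| = √37; distance = |6 − 12| / |n| = 6/√37 ≈ 0.99.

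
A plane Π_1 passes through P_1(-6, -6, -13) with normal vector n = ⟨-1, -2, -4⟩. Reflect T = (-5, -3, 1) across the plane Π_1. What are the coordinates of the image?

(-11, -15, -23)

Π_1: n·r = n·P_1 gives -x - 2y - 4z = 70.
λ = (n·T − d)/|n|² = (7 − 70)/21 = -3.
Reflection = T − 2λn = (-5, -3, 1) − (-6)·(-1, -2, -4) = (-11, -15, -23).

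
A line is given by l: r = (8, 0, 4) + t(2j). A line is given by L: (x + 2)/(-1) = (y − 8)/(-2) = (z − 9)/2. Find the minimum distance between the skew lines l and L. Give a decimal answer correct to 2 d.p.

6.71

L has direction (-1, -2, 2) through (-2, 8, 9).
Common perpendicular direction n = (0, 2, 0) × (-1, -2, 2) = (4, 0, 2).
With w = (-2, 8, 9) − (8, 0, 4) = (-10, 8, 5), w · n = -30.
Distance = |w · n| / |n| = |-30| / √20 ≈ 6.71.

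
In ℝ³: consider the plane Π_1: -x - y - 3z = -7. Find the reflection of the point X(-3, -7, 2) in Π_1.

(-1, -5, 8)

λ = (n·X − d)/|n|² = (4 − (-7))/11 = 1.
Reflection = X − 2λn = (-3, -7, 2) − 2·(-1, -1, -3) = (-1, -5, 8).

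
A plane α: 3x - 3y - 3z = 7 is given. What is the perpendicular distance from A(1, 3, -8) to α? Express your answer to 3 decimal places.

n·A − d = (3)·(1) + (-3)·(3) + (-3)·(-8) − 7 = 11; |n| = √27.
Distance = |11| / √27 = 11/√27 ≈ 2.117.

2.117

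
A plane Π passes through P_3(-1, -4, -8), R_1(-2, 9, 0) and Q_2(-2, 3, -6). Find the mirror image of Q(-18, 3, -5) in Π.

P_3R_1 = (-1, 13, 8), P_3Q_2 = (-1, 7, 2); a normal to Π is P_3R_1 × P_3Q_2 = (-30, -6, 6).
Using P_3: Π has equation -30x - 6y + 6z = 6.
λ = (n·Q − d)/|n|² = (492 − 6)/972 = 1/2.
Reflection = Q − 2λn = (-18, 3, -5) − 1·(-30, -6, 6) = (12, 9, -11).

(12, 9, -11)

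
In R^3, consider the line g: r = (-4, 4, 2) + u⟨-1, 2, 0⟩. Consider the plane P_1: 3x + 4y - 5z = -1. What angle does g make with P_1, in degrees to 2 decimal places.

18.43

sin θ = |n·v| / (|n||v|) = |5| / (√50 · √5) = 0.31623.
θ ≈ 18.43°.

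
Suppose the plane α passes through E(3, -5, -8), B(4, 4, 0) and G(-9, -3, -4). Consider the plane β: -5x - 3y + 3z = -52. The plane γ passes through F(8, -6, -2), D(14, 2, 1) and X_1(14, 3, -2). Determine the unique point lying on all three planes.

EB = (1, 9, 8), EG = (-12, 2, 4); a normal to α is EB × EG = (20, -100, 110).
Using E: α has equation 20x - 100y + 110z = -320.
FD = (6, 8, 3), FX_1 = (6, 9, 0); a normal to γ is FD × FX_1 = (-27, 18, 6).
Using F: γ has equation -27x + 18y + 6z = -336.
Solving the 3×3 linear system 20x - 100y + 110z = -320, -5x - 3y + 3z = -52, -27x + 18y + 6z = -336 (e.g. by elimination or Cramer's rule, determinant = -15150) gives (8, -4, -8).

(8, -4, -8)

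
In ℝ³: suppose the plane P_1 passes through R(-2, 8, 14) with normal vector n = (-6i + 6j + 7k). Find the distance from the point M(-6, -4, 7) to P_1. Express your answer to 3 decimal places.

P_1: n·r = n·R gives -6x + 6y + 7z = 158.
n·M − d = (-6)·(-6) + (6)·(-4) + (7)·(7) − 158 = -97; |n| = √121.
Distance = |-97| / √121 = 97/√121 ≈ 8.818.

8.818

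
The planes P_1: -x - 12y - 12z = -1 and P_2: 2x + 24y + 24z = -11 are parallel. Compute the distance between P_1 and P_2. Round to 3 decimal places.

Rescale P_2 by 1/(-2): -x - 12y - 12z = 11/2. Then distance = |-1 − (11/2)| / √289 ≈ 0.382.

0.382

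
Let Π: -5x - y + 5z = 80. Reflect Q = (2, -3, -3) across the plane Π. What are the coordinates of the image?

(-18, -7, 17)

λ = (n·Q − d)/|n|² = (-22 − 80)/51 = -2.
Reflection = Q − 2λn = (2, -3, -3) − (-4)·(-5, -1, 5) = (-18, -7, 17).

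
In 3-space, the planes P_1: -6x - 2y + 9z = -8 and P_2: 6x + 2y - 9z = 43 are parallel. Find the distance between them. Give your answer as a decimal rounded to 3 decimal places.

Rescale P_2 by 1/(-1): -6x - 2y + 9z = -43. Then distance = |-8 − (-43)| / √121 ≈ 3.182.

3.182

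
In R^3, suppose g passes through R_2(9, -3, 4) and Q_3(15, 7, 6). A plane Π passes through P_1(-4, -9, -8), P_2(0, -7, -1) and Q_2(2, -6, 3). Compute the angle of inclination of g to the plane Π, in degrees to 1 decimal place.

A direction vector for g is Q_3 − R_2 = (6, 10, 2).
P_1P_2 = (4, 2, 7), P_1Q_2 = (6, 3, 11); a normal to Π is P_1P_2 × P_1Q_2 = (1, -2, 0).
Using P_1: Π has equation x - 2y = 14.
sin θ = |n·v| / (|n||v|) = |-14| / (√5 · √140) = 0.52915.
θ ≈ 31.9°.

31.9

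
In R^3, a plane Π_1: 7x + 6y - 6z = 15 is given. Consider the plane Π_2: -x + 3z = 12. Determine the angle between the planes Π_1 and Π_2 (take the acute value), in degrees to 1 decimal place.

cos θ = |n₁·n₂| / (|n₁||n₂|) = |-25| / (√121 · √10).
θ = arccos(0.71870) ≈ 44.1°.

44.1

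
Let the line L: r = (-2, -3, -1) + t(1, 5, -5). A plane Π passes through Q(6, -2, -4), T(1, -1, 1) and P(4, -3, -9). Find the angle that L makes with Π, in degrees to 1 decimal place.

55.5

QT = (-5, 1, 5), QP = (-2, -1, -5); a normal to Π is QT × QP = (0, -35, 7).
Using Q: Π has equation -35y + 7z = 42.
sin θ = |n·v| / (|n||v|) = |-210| / (√1274 · √51) = 0.82385.
θ ≈ 55.5°.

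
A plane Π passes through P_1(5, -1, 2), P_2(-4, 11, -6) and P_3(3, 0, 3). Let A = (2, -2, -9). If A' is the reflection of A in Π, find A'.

(10, 8, -3)

P_1P_2 = (-9, 12, -8), P_1P_3 = (-2, 1, 1); a normal to Π is P_1P_2 × P_1P_3 = (20, 25, 15).
Using P_1: Π has equation 20x + 25y + 15z = 105.
λ = (n·A − d)/|n|² = (-145 − 105)/1250 = -1/5.
Reflection = A − 2λn = (2, -2, -9) − (-2/5)·(20, 25, 15) = (10, 8, -3).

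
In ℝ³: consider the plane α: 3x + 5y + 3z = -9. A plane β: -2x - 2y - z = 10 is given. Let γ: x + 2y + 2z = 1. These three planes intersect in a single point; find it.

Solving the 3×3 linear system 3x + 5y + 3z = -9, -2x - 2y - z = 10, x + 2y + 2z = 1 (e.g. by elimination or Cramer's rule, determinant = 3) gives (-7, 0, 4).

(-7, 0, 4)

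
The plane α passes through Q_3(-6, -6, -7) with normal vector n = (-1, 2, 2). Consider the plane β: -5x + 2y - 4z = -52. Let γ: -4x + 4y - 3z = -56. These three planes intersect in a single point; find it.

(8, -6, 0)

α: n·r = n·Q_3 gives -x + 2y + 2z = -20.
Solving the 3×3 linear system -x + 2y + 2z = -20, -5x + 2y - 4z = -52, -4x + 4y - 3z = -56 (e.g. by elimination or Cramer's rule, determinant = -32) gives (8, -6, 0).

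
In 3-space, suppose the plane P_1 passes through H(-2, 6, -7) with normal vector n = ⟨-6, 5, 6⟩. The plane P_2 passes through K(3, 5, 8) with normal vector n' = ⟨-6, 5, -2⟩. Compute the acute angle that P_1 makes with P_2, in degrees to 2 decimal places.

51.90

P_1: n·r = n·H gives -6x + 5y + 6z = 0.
P_2: n'·r = n'·K gives -6x + 5y - 2z = -9.
cos θ = |n₁·n₂| / (|n₁||n₂|) = |49| / (√97 · √65).
θ = arccos(0.61710) ≈ 51.90°.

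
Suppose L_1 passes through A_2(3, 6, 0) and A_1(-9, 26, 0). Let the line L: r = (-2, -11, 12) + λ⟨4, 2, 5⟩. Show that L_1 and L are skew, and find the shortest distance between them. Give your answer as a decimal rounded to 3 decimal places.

A direction vector for L_1 is A_1 − A_2 = (-12, 20, 0).
Common perpendicular direction n = (-12, 20, 0) × (4, 2, 5) = (100, 60, -104).
With w = (-2, -11, 12) − (3, 6, 0) = (-5, -17, 12), w · n = -2768.
Since n ≠ 0 the lines are not parallel, and w · n = -2768 ≠ 0 so they do not intersect; hence they are skew.
Distance = |w · n| / |n| = |-2768| / √24416 ≈ 17.714.

17.714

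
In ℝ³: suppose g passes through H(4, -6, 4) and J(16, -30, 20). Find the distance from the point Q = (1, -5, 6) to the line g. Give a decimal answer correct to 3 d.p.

A direction vector for g is J − H = (12, -24, 16).
Taking (4, -6, 4) on g with direction v = (12, -24, 16): w = Q − (4, -6, 4) = (-3, 1, 2), and w × v = (64, 72, 60).
Distance = |w × v| / |v| = √12880 / √976 ≈ 3.633.

3.633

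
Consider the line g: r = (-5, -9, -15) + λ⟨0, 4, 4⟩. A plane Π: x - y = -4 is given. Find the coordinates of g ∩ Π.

Substitute r = (-5, -9, -15) + t(0, 4, 4) into the plane: 4 + (-4)t = -4, so t = 2.
Intersection: (-5, -9, -15) + 2·(0, 4, 4) = (-5, -1, -7).

(-5, -1, -7)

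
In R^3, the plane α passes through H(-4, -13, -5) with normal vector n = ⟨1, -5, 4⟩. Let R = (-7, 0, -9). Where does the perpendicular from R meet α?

α: n·r = n·H gives x - 5y + 4z = 41.
Foot = R − λn with λ = (n·R − d)/|n|² = (-43 − 41)/42 = -2.
Foot = (-7, 0, -9) − (-2)·(1, -5, 4) = (-5, -10, -1).

(-5, -10, -1)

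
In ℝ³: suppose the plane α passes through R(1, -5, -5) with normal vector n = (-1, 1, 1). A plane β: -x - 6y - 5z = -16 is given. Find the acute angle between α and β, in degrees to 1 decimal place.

42.8

α: n·r = n·R gives -x + y + z = -11.
cos θ = |n₁·n₂| / (|n₁||n₂|) = |-10| / (√3 · √62).
θ = arccos(0.73324) ≈ 42.8°.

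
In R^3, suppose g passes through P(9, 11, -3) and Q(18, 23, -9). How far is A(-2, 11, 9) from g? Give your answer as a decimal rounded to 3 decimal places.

12.368

A direction vector for g is Q − P = (9, 12, -6).
Taking (9, 11, -3) on g with direction v = (9, 12, -6): w = A − (9, 11, -3) = (-11, 0, 12), and w × v = (-144, 42, -132).
Distance = |w × v| / |v| = √39924 / √261 ≈ 12.368.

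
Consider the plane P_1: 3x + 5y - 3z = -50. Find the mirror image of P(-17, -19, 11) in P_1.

(1, 11, -7)

λ = (n·P − d)/|n|² = (-179 − (-50))/43 = -3.
Reflection = P − 2λn = (-17, -19, 11) − (-6)·(3, 5, -3) = (1, 11, -7).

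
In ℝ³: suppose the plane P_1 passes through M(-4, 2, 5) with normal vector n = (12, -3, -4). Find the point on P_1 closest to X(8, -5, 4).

(-4, -2, 8)

P_1: n·r = n·M gives 12x - 3y - 4z = -74.
Foot = X − λn with λ = (n·X − d)/|n|² = (95 − (-74))/169 = 1.
Foot = (8, -5, 4) − 1·(12, -3, -4) = (-4, -2, 8).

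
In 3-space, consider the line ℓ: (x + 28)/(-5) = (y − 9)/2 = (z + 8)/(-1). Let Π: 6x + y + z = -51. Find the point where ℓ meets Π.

ℓ has direction (-5, 2, -1) through (-28, 9, -8).
Substitute r = (-28, 9, -8) + t(-5, 2, -1) into the plane: -167 + (-29)t = -51, so t = -4.
Intersection: (-28, 9, -8) + (-4)·(-5, 2, -1) = (-8, 1, -4).

(-8, 1, -4)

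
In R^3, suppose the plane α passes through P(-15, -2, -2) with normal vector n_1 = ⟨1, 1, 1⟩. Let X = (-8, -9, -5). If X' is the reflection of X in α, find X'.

(-6, -7, -3)

α: n_1·r = n_1·P gives x + y + z = -19.
λ = (n·X − d)/|n|² = (-22 − (-19))/3 = -1.
Reflection = X − 2λn = (-8, -9, -5) − (-2)·(1, 1, 1) = (-6, -7, -3).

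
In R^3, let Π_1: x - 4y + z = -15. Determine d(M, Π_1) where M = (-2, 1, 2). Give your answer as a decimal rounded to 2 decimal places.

n·M − d = (1)·(-2) + (-4)·(1) + (1)·(2) − (-15) = 11; |n| = √18.
Distance = |11| / √18 = 11/√18 ≈ 2.59.

2.59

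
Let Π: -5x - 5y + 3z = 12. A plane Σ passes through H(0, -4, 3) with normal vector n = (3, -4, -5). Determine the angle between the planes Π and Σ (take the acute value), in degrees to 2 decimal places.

Σ: n·r = n·H gives 3x - 4y - 5z = 1.
cos θ = |n₁·n₂| / (|n₁||n₂|) = |-10| / (√59 · √50).
θ = arccos(0.18411) ≈ 79.39°.

79.39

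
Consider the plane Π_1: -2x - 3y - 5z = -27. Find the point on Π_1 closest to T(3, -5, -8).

Foot = T − λn with λ = (n·T − d)/|n|² = (49 − (-27))/38 = 2.
Foot = (3, -5, -8) − 2·(-2, -3, -5) = (7, 1, 2).

(7, 1, 2)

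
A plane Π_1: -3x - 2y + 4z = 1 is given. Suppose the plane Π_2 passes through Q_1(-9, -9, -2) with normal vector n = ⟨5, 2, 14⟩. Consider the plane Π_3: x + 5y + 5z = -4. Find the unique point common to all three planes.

(-9, 5, -4)

Π_2: n·r = n·Q_1 gives 5x + 2y + 14z = -91.
Solving the 3×3 linear system -3x - 2y + 4z = 1, 5x + 2y + 14z = -91, x + 5y + 5z = -4 (e.g. by elimination or Cramer's rule, determinant = 294) gives (-9, 5, -4).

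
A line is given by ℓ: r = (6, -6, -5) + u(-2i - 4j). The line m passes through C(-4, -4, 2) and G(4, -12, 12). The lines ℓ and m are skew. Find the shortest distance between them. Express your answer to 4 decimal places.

11.8284

A direction vector for m is G − C = (8, -8, 10).
Common perpendicular direction n = (-2, -4, 0) × (8, -8, 10) = (-40, 20, 48).
With w = (-4, -4, 2) − (6, -6, -5) = (-10, 2, 7), w · n = 776.
Distance = |w · n| / |n| = |776| / √4304 ≈ 11.8284.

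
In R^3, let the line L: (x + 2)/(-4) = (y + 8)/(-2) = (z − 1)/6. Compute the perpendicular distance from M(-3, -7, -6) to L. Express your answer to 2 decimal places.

L has direction (-4, -2, 6) through (-2, -8, 1).
Taking (-2, -8, 1) on L with direction v = (-4, -2, 6): w = M − (-2, -8, 1) = (-1, 1, -7), and w × v = (-8, 34, 6).
Distance = |w × v| / |v| = √1256 / √56 ≈ 4.74.

4.74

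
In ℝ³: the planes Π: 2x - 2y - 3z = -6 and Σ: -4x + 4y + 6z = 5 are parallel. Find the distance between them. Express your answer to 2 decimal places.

Rescale Σ by 1/(-2): 2x - 2y - 3z = -5/2. Then distance = |-6 − (-5/2)| / √17 ≈ 0.85.

0.85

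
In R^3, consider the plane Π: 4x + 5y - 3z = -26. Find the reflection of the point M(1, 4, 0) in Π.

(-7, -6, 6)

λ = (n·M − d)/|n|² = (24 − (-26))/50 = 1.
Reflection = M − 2λn = (1, 4, 0) − 2·(4, 5, -3) = (-7, -6, 6).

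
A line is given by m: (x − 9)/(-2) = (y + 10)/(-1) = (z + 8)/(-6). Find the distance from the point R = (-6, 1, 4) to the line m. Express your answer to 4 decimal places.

m has direction (-2, -1, -6) through (9, -10, -8).
Taking (9, -10, -8) on m with direction v = (-2, -1, -6): w = R − (9, -10, -8) = (-15, 11, 12), and w × v = (-54, -114, 37).
Distance = |w × v| / |v| = √17281 / √41 ≈ 20.5302.

20.5302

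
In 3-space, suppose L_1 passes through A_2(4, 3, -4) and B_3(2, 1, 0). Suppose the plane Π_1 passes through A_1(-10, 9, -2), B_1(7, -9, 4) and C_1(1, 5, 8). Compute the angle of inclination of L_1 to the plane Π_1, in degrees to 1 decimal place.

A direction vector for L_1 is B_3 − A_2 = (-2, -2, 4).
A_1B_1 = (17, -18, 6), A_1C_1 = (11, -4, 10); a normal to Π_1 is A_1B_1 × A_1C_1 = (-156, -104, 130).
Using A_1: Π_1 has equation -156x - 104y + 130z = 364.
sin θ = |n·v| / (|n||v|) = |1040| / (√52052 · √24) = 0.93048.
θ ≈ 68.5°.

68.5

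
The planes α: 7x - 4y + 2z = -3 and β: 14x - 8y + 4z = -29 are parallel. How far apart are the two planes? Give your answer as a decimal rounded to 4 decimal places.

1.3844

Rescale β by 1/2: 7x - 4y + 2z = -29/2. Then distance = |-3 − (-29/2)| / √69 ≈ 1.3844.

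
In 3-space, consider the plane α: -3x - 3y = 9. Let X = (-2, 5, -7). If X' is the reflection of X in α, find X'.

(-8, -1, -7)

λ = (n·X − d)/|n|² = (-9 − 9)/18 = -1.
Reflection = X − 2λn = (-2, 5, -7) − (-2)·(-3, -3, 0) = (-8, -1, -7).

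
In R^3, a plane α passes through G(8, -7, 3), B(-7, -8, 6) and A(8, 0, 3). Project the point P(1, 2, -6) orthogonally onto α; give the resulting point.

GB = (-15, -1, 3), GA = (0, 7, 0); a normal to α is GB × GA = (-21, 0, -105).
Using G: α has equation -21x - 105z = -483.
Foot = P − λn with λ = (n·P − d)/|n|² = (609 − (-483))/11466 = 2/21.
Foot = (1, 2, -6) − (2/21)·(-21, 0, -105) = (3, 2, 4).

(3, 2, 4)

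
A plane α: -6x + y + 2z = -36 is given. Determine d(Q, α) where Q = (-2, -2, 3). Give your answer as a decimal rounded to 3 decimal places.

8.121

n·Q − d = (-6)·(-2) + (1)·(-2) + (2)·(3) − (-36) = 52; |n| = √41.
Distance = |52| / √41 = 52/√41 ≈ 8.121.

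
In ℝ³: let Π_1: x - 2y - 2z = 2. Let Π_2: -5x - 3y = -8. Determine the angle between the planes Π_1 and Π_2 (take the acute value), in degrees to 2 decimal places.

86.72

cos θ = |n₁·n₂| / (|n₁||n₂|) = |1| / (√9 · √34).
θ = arccos(0.05717) ≈ 86.72°.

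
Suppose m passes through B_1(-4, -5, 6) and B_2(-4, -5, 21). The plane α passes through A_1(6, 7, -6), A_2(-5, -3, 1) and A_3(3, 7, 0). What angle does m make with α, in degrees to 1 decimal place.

A direction vector for m is B_2 − B_1 = (0, 0, 15).
A_1A_2 = (-11, -10, 7), A_1A_3 = (-3, 0, 6); a normal to α is A_1A_2 × A_1A_3 = (-60, 45, -30).
Using A_1: α has equation -60x + 45y - 30z = 135.
sin θ = |n·v| / (|n||v|) = |-450| / (√6525 · √225) = 0.37139.
θ ≈ 21.8°.

21.8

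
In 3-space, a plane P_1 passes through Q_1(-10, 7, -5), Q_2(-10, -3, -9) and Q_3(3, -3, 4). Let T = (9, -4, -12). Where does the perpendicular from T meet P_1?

(-1, -8, -2)

Q_1Q_2 = (0, -10, -4), Q_1Q_3 = (13, -10, 9); a normal to P_1 is Q_1Q_2 × Q_1Q_3 = (-130, -52, 130).
Using Q_1: P_1 has equation -130x - 52y + 130z = 286.
Foot = T − λn with λ = (n·T − d)/|n|² = (-2522 − 286)/36504 = -1/13.
Foot = (9, -4, -12) − (-1/13)·(-130, -52, 130) = (-1, -8, -2).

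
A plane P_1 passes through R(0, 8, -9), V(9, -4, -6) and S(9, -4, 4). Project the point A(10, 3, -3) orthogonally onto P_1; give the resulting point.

RV = (9, -12, 3), RS = (9, -12, 13); a normal to P_1 is RV × RS = (-120, -90, 0).
Using R: P_1 has equation -120x - 90y = -720.
Foot = A − λn with λ = (n·A − d)/|n|² = (-1470 − (-720))/22500 = -1/30.
Foot = (10, 3, -3) − (-1/30)·(-120, -90, 0) = (6, 0, -3).

(6, 0, -3)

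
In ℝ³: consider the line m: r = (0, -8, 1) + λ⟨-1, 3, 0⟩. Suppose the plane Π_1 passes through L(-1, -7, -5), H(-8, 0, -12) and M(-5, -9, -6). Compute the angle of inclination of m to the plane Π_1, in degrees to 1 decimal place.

LH = (-7, 7, -7), LM = (-4, -2, -1); a normal to Π_1 is LH × LM = (-21, 21, 42).
Using L: Π_1 has equation -21x + 21y + 42z = -336.
sin θ = |n·v| / (|n||v|) = |84| / (√2646 · √10) = 0.51640.
θ ≈ 31.1°.

31.1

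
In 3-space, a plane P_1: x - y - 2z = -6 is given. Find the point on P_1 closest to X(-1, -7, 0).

(-3, -5, 4)

Foot = X − λn with λ = (n·X − d)/|n|² = (6 − (-6))/6 = 2.
Foot = (-1, -7, 0) − 2·(1, -1, -2) = (-3, -5, 4).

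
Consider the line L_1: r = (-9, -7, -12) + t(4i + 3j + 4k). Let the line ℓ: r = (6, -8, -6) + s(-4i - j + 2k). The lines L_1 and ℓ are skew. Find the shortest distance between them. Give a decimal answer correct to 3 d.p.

Common perpendicular direction n = (4, 3, 4) × (-4, -1, 2) = (10, -24, 8).
With w = (6, -8, -6) − (-9, -7, -12) = (15, -1, 6), w · n = 222.
Distance = |w · n| / |n| = |222| / √740 ≈ 8.161.

8.161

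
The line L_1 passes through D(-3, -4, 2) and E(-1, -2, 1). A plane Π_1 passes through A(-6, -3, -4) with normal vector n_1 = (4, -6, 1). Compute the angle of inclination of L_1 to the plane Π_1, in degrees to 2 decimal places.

A direction vector for L_1 is E − D = (2, 2, -1).
Π_1: n_1·r = n_1·A gives 4x - 6y + z = -10.
sin θ = |n·v| / (|n||v|) = |-5| / (√53 · √9) = 0.22893.
θ ≈ 13.23°.

13.23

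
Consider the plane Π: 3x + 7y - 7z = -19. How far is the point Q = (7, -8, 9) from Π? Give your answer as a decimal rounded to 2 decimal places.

7.64

n·Q − d = (3)·(7) + (7)·(-8) + (-7)·(9) − (-19) = -79; |n| = √107.
Distance = |-79| / √107 = 79/√107 ≈ 7.64.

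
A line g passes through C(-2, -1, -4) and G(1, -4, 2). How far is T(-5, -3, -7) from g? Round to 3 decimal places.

3.719

A direction vector for g is G − C = (3, -3, 6).
Taking (-2, -1, -4) on g with direction v = (3, -3, 6): w = T − (-2, -1, -4) = (-3, -2, -3), and w × v = (-21, 9, 15).
Distance = |w × v| / |v| = √747 / √54 ≈ 3.719.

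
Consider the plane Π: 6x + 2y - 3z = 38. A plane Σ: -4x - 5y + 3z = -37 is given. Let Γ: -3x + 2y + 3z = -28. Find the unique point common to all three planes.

Solving the 3×3 linear system 6x + 2y - 3z = 38, -4x - 5y + 3z = -37, -3x + 2y + 3z = -28 (e.g. by elimination or Cramer's rule, determinant = -51) gives (2, 1, -8).

(2, 1, -8)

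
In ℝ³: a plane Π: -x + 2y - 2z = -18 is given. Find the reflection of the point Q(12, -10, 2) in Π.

(8, -2, -6)

λ = (n·Q − d)/|n|² = (-36 − (-18))/9 = -2.
Reflection = Q − 2λn = (12, -10, 2) − (-4)·(-1, 2, -2) = (8, -2, -6).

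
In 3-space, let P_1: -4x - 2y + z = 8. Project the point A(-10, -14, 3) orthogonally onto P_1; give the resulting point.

Foot = A − λn with λ = (n·A − d)/|n|² = (71 − 8)/21 = 3.
Foot = (-10, -14, 3) − 3·(-4, -2, 1) = (2, -8, 0).

(2, -8, 0)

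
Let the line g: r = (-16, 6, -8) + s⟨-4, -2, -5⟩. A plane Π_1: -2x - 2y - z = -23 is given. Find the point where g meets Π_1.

(-4, 12, 7)

Substitute r = (-16, 6, -8) + t(-4, -2, -5) into the plane: 28 + 17t = -23, so t = -3.
Intersection: (-16, 6, -8) + (-3)·(-4, -2, -5) = (-4, 12, 7).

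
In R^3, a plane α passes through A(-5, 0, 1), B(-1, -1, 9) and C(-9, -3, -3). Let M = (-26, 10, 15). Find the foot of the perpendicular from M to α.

AB = (4, -1, 8), AC = (-4, -3, -4); a normal to α is AB × AC = (28, -16, -16).
Using A: α has equation 28x - 16y - 16z = -156.
Foot = M − λn with λ = (n·M − d)/|n|² = (-1128 − (-156))/1296 = -3/4.
Foot = (-26, 10, 15) − (-3/4)·(28, -16, -16) = (-5, -2, 3).

(-5, -2, 3)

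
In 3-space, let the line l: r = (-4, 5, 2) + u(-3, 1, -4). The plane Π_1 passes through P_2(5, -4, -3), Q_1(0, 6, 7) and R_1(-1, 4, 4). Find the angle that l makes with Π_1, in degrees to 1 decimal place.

P_2Q_1 = (-5, 10, 10), P_2R_1 = (-6, 8, 7); a normal to Π_1 is P_2Q_1 × P_2R_1 = (-10, -25, 20).
Using P_2: Π_1 has equation -10x - 25y + 20z = -10.
sin θ = |n·v| / (|n||v|) = |-75| / (√1125 · √26) = 0.43853.
θ ≈ 26.0°.

26.0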